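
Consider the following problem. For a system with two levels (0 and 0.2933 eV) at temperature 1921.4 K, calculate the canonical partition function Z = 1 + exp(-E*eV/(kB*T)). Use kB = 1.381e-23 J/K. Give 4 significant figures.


Step 1: Compute beta*E = E*eV/(kB*T) = 0.2933*1.602e-19/(1.381e-23*1921.4) = 1.771
Step 2: exp(-beta*E) = exp(-1.771) = 0.1702
Step 3: Z = 1 + 0.1702 = 1.17

1.17


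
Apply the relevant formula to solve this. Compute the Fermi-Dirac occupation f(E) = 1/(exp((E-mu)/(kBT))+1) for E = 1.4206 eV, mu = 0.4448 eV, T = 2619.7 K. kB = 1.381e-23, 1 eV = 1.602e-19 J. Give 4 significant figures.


Step 1: (E - mu) = 1.4206 - 0.4448 = 0.9758 eV
Step 2: Convert: (E-mu)*eV = 1.563e-19 J
Step 3: x = (E-mu)*eV/(kB*T) = 4.321
Step 4: f = 1/(exp(4.321)+1) = 0.01311

0.01311


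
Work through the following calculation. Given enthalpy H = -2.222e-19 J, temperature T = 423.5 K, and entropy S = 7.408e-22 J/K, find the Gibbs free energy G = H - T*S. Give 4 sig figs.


Step 1: T*S = 423.5 * 7.408e-22 = 3.137e-19 J
Step 2: G = H - T*S = -2.222e-19 - 3.137e-19
Step 3: G = -5.359e-19 J

-5.359e-19


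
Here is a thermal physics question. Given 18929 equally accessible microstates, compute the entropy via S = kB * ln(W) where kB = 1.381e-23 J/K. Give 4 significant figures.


Step 1: ln(W) = ln(18929) = 9.848
Step 2: S = kB * ln(W) = 1.381e-23 * 9.848
Step 3: S = 1.36e-22 J/K

1.36e-22


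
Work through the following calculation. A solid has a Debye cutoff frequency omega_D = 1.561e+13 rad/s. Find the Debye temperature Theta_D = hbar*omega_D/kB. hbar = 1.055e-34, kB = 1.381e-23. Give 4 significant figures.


Step 1: hbar*omega_D = 1.055e-34 * 1.561e+13 = 1.647e-21 J
Step 2: Theta_D = 1.647e-21 / 1.381e-23
Step 3: Theta_D = 119.3 K

119.3


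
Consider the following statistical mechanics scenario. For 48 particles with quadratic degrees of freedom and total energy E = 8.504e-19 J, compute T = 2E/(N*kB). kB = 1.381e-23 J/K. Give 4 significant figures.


Step 1: Numerator = 2*E = 2*8.504e-19 = 1.701e-18 J
Step 2: Denominator = N*kB = 48*1.381e-23 = 6.629e-22
Step 3: T = 1.701e-18 / 6.629e-22 = 2566 K

2566


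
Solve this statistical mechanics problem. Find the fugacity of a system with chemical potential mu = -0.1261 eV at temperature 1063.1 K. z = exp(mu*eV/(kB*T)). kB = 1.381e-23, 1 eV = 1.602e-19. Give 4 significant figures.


Step 1: Convert mu to Joules: -0.1261*1.602e-19 = -2.02e-20 J
Step 2: kB*T = 1.381e-23*1063.1 = 1.468e-20 J
Step 3: mu/(kB*T) = -1.376
Step 4: z = exp(-1.376) = 0.2526

0.2526


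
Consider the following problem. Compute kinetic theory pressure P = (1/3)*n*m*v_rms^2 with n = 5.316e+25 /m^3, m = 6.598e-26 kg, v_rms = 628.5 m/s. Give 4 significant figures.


Step 1: v_rms^2 = 628.5^2 = 3.95e+05
Step 2: n*m = 5.316e+25*6.598e-26 = 3.507
Step 3: P = (1/3)*3.507*3.95e+05 = 4.618e+05 Pa

4.618e+05


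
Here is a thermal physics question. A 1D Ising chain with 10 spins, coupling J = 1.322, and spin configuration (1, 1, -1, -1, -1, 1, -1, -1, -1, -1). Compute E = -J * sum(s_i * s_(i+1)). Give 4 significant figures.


Step 1: Nearest-neighbor products: 1, -1, 1, 1, -1, -1, 1, 1, 1
Step 2: Sum of products = 3
Step 3: E = -1.322 * 3 = -3.966

-3.966


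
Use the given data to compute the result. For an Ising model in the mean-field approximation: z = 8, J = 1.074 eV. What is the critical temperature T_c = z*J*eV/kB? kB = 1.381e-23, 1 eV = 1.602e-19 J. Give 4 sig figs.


Step 1: z*J = 8*1.074 = 8.592 eV
Step 2: Convert to Joules: 8.592*1.602e-19 = 1.376e-18 J
Step 3: T_c = 1.376e-18 / 1.381e-23 = 9.967e+04 K

9.967e+04


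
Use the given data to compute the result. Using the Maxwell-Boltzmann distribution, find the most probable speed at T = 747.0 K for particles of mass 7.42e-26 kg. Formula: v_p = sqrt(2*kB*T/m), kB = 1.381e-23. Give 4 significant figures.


Step 1: Numerator = 2*kB*T = 2*1.381e-23*747.0 = 2.063e-20
Step 2: Ratio = 2.063e-20 / 7.42e-26 = 2.781e+05
Step 3: v_p = sqrt(2.781e+05) = 527.3 m/s

527.3


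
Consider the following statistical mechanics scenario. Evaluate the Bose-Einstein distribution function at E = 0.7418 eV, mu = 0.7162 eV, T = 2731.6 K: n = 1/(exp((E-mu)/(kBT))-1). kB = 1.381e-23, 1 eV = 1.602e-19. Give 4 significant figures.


Step 1: (E - mu) = 0.0256 eV
Step 2: x = (E-mu)*eV/(kB*T) = 0.0256*1.602e-19/(1.381e-23*2731.6) = 0.1087
Step 3: exp(x) = 1.115
Step 4: n = 1/(exp(x)-1) = 8.707

8.707


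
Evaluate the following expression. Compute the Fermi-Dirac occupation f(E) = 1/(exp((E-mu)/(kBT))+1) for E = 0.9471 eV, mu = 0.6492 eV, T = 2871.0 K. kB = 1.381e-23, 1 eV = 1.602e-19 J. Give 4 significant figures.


Step 1: (E - mu) = 0.9471 - 0.6492 = 0.2979 eV
Step 2: Convert: (E-mu)*eV = 4.772e-20 J
Step 3: x = (E-mu)*eV/(kB*T) = 1.204
Step 4: f = 1/(exp(1.204)+1) = 0.2308

0.2308


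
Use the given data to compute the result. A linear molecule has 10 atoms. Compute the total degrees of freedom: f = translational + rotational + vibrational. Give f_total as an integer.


Step 1: Translational DOF = 3
Step 2: Rotational DOF (linear) = 2
Step 3: Vibrational DOF = 3*10 - 5 = 25
Step 4: Total = 3 + 2 + 25 = 30

30


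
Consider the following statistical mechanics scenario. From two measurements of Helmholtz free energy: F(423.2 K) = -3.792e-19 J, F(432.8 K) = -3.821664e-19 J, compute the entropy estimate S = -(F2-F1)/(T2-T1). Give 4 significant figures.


Step 1: dF = F2 - F1 = -3.821664e-19 - (-3.792e-19) = -2.9664e-21 J
Step 2: dT = T2 - T1 = 432.8 - 423.2 = 9.6 K
Step 3: S = -dF/dT = -(-2.9664e-21)/9.6 = 3.09e-22 J/K

3.09e-22


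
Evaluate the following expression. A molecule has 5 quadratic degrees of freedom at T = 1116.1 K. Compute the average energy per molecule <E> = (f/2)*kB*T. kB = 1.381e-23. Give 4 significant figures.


Step 1: f/2 = 5/2 = 2.5
Step 2: kB*T = 1.381e-23 * 1116.1 = 1.541e-20
Step 3: <E> = 2.5 * 1.541e-20 = 3.853e-20 J

3.853e-20


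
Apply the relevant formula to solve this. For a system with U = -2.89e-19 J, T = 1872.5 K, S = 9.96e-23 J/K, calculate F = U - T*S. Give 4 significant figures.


Step 1: T*S = 1872.5 * 9.96e-23 = 1.865e-19 J
Step 2: F = U - T*S = -2.89e-19 - 1.865e-19
Step 3: F = -4.755e-19 J

-4.755e-19


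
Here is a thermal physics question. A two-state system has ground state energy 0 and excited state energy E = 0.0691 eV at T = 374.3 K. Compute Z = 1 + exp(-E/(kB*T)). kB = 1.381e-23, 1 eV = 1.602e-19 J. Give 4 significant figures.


Step 1: Compute beta*E = E*eV/(kB*T) = 0.0691*1.602e-19/(1.381e-23*374.3) = 2.142
Step 2: exp(-beta*E) = exp(-2.142) = 0.1175
Step 3: Z = 1 + 0.1175 = 1.117

1.117


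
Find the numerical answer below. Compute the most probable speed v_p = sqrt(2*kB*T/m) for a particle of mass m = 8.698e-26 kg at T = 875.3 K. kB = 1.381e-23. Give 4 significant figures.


Step 1: Numerator = 2*kB*T = 2*1.381e-23*875.3 = 2.418e-20
Step 2: Ratio = 2.418e-20 / 8.698e-26 = 2.779e+05
Step 3: v_p = sqrt(2.779e+05) = 527.2 m/s

527.2


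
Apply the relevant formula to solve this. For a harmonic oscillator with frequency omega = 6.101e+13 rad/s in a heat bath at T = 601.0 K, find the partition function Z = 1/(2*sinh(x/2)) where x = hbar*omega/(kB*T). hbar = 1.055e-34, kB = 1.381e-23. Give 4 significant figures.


Step 1: Compute x = hbar*omega/(kB*T) = 1.055e-34*6.101e+13/(1.381e-23*601.0) = 0.7755
Step 2: x/2 = 0.3878
Step 3: sinh(x/2) = 0.3975
Step 4: Z = 1/(2*0.3975) = 1.258

1.258


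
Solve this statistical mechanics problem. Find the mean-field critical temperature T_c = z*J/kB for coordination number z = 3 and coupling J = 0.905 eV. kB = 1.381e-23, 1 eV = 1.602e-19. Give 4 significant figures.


Step 1: z*J = 3*0.905 = 2.715 eV
Step 2: Convert to Joules: 2.715*1.602e-19 = 4.349e-19 J
Step 3: T_c = 4.349e-19 / 1.381e-23 = 3.149e+04 K

3.149e+04


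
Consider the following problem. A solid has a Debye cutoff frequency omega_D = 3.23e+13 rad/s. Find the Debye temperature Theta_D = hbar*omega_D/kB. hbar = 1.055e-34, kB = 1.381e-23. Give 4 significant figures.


Step 1: hbar*omega_D = 1.055e-34 * 3.23e+13 = 3.408e-21 J
Step 2: Theta_D = 3.408e-21 / 1.381e-23
Step 3: Theta_D = 246.8 K

246.8


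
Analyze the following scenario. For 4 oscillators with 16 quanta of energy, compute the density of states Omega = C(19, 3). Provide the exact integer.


Step 1: Use binomial coefficient C(19, 3)
Step 2: Numerator = 19! / 16!
Step 3: Denominator = 3!
Step 4: Omega = 969

969


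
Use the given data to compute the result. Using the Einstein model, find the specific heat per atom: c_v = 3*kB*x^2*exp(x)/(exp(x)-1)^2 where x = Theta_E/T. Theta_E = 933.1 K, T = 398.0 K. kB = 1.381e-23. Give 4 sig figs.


Step 1: x = Theta_E/T = 933.1/398.0 = 2.344
Step 2: x^2 = 5.497
Step 3: exp(x) = 10.43
Step 4: c_v = 3*1.381e-23*5.497*10.43/(10.43-1)^2 = 2.672e-23

2.672e-23


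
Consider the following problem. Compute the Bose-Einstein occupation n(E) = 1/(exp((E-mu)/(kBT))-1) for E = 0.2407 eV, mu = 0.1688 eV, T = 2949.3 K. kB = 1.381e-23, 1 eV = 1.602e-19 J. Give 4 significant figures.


Step 1: (E - mu) = 0.0719 eV
Step 2: x = (E-mu)*eV/(kB*T) = 0.0719*1.602e-19/(1.381e-23*2949.3) = 0.2828
Step 3: exp(x) = 1.327
Step 4: n = 1/(exp(x)-1) = 3.06

3.06


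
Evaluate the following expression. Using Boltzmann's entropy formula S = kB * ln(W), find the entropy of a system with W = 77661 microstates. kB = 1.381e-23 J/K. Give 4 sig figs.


Step 1: ln(W) = ln(77661) = 11.26
Step 2: S = kB * ln(W) = 1.381e-23 * 11.26
Step 3: S = 1.555e-22 J/K

1.555e-22


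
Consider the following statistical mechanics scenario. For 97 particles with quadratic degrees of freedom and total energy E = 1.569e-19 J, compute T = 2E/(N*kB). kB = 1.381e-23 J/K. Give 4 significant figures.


Step 1: Numerator = 2*E = 2*1.569e-19 = 3.138e-19 J
Step 2: Denominator = N*kB = 97*1.381e-23 = 1.34e-21
Step 3: T = 3.138e-19 / 1.34e-21 = 234.3 K

234.3


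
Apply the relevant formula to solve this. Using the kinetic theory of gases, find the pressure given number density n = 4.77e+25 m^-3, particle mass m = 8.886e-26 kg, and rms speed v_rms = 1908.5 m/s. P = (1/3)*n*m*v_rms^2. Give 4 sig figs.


Step 1: v_rms^2 = 1908.5^2 = 3.642e+06
Step 2: n*m = 4.77e+25*8.886e-26 = 4.239
Step 3: P = (1/3)*4.239*3.642e+06 = 5.146e+06 Pa

5.146e+06


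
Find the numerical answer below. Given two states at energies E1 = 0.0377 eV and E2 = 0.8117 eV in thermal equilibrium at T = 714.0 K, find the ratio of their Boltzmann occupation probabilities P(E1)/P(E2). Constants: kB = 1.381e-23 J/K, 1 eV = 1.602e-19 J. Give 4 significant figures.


Step 1: Compute energy difference dE = E1 - E2 = 0.0377 - 0.8117 = -0.774 eV
Step 2: Convert to Joules: dE_J = -0.774 * 1.602e-19 = -1.24e-19 J
Step 3: Compute exponent = -dE_J / (kB * T) = -(-1.24e-19) / (1.381e-23 * 714.0) = 12.58
Step 4: P(E1)/P(E2) = exp(12.58) = 2.893e+05

2.893e+05


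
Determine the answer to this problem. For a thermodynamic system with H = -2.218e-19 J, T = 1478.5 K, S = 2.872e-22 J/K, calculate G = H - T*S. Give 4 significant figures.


Step 1: T*S = 1478.5 * 2.872e-22 = 4.246e-19 J
Step 2: G = H - T*S = -2.218e-19 - 4.246e-19
Step 3: G = -6.464e-19 J

-6.464e-19


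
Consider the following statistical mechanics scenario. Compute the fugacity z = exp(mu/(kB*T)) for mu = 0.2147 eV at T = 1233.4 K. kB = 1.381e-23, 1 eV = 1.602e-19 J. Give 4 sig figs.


Step 1: Convert mu to Joules: 0.2147*1.602e-19 = 3.439e-20 J
Step 2: kB*T = 1.381e-23*1233.4 = 1.703e-20 J
Step 3: mu/(kB*T) = 2.019
Step 4: z = exp(2.019) = 7.533

7.533


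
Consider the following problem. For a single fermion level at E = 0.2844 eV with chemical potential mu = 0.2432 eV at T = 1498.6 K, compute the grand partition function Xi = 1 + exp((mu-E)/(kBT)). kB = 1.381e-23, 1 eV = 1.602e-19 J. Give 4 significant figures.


Step 1: (mu - E) = 0.2432 - 0.2844 = -0.0412 eV
Step 2: x = (mu-E)*eV/(kB*T) = -0.0412*1.602e-19/(1.381e-23*1498.6) = -0.3189
Step 3: exp(x) = 0.7269
Step 4: Xi = 1 + 0.7269 = 1.727

1.727


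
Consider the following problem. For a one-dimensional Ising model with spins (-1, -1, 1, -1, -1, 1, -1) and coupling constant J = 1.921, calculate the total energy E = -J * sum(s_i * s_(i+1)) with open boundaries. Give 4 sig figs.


Step 1: Nearest-neighbor products: 1, -1, -1, 1, -1, -1
Step 2: Sum of products = -2
Step 3: E = -1.921 * -2 = 3.842

3.842


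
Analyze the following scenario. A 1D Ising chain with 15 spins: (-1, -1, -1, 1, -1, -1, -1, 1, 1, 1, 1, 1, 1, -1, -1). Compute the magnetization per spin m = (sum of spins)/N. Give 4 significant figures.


Step 1: Count up spins (+1): 7, down spins (-1): 8
Step 2: Total magnetization M = 7 - 8 = -1
Step 3: m = M/N = -1/15 = -0.06667

-0.06667


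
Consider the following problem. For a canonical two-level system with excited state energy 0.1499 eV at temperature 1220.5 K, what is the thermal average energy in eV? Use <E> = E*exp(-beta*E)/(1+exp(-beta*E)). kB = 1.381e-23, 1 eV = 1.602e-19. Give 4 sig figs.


Step 1: beta*E = 0.1499*1.602e-19/(1.381e-23*1220.5) = 1.425
Step 2: exp(-beta*E) = 0.2406
Step 3: <E> = 0.1499*0.2406/(1+0.2406) = 0.02907 eV

0.02907


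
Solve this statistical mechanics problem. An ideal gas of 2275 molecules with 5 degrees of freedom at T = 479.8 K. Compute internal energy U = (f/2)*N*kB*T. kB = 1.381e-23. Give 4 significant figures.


Step 1: f/2 = 5/2 = 2.5
Step 2: N*kB*T = 2275*1.381e-23*479.8 = 1.507e-17
Step 3: U = 2.5 * 1.507e-17 = 3.769e-17 J

3.769e-17


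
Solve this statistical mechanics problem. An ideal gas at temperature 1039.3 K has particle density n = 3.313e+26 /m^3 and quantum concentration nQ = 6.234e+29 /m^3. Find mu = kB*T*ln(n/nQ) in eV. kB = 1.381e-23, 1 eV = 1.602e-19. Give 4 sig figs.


Step 1: n/nQ = 3.313e+26/6.234e+29 = 0.0005314
Step 2: ln(n/nQ) = -7.54
Step 3: mu = kB*T*ln(n/nQ) = 1.435e-20*-7.54 = -1.082e-19 J
Step 4: Convert to eV: -1.082e-19/1.602e-19 = -0.6755 eV

-0.6755


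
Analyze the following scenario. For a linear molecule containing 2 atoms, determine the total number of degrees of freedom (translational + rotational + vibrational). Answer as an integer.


Step 1: Translational DOF = 3
Step 2: Rotational DOF (linear) = 2
Step 3: Vibrational DOF = 3*2 - 5 = 1
Step 4: Total = 3 + 2 + 1 = 6

6


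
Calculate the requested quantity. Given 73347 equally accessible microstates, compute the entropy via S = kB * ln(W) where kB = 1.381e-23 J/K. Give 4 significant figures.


Step 1: ln(W) = ln(73347) = 11.2
Step 2: S = kB * ln(W) = 1.381e-23 * 11.2
Step 3: S = 1.547e-22 J/K

1.547e-22


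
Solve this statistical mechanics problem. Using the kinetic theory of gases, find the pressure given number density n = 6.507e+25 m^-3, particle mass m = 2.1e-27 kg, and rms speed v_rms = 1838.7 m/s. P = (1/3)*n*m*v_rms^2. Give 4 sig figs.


Step 1: v_rms^2 = 1838.7^2 = 3.381e+06
Step 2: n*m = 6.507e+25*2.1e-27 = 0.1366
Step 3: P = (1/3)*0.1366*3.381e+06 = 1.54e+05 Pa

1.54e+05


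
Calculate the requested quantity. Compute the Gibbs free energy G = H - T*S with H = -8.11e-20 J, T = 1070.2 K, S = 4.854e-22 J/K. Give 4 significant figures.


Step 1: T*S = 1070.2 * 4.854e-22 = 5.195e-19 J
Step 2: G = H - T*S = -8.11e-20 - 5.195e-19
Step 3: G = -6.006e-19 J

-6.006e-19


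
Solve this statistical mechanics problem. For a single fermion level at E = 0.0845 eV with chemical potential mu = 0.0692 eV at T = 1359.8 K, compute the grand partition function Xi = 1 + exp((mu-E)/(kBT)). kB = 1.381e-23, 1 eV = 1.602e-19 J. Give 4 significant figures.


Step 1: (mu - E) = 0.0692 - 0.0845 = -0.0153 eV
Step 2: x = (mu-E)*eV/(kB*T) = -0.0153*1.602e-19/(1.381e-23*1359.8) = -0.1305
Step 3: exp(x) = 0.8776
Step 4: Xi = 1 + 0.8776 = 1.878

1.878


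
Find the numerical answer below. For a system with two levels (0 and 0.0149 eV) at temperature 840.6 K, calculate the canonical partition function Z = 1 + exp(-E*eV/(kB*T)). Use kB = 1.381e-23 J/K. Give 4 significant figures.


Step 1: Compute beta*E = E*eV/(kB*T) = 0.0149*1.602e-19/(1.381e-23*840.6) = 0.2056
Step 2: exp(-beta*E) = exp(-0.2056) = 0.8141
Step 3: Z = 1 + 0.8141 = 1.814

1.814


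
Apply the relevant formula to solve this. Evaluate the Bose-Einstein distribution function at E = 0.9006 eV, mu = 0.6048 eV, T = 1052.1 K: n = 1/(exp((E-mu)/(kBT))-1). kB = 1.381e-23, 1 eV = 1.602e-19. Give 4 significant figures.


Step 1: (E - mu) = 0.2958 eV
Step 2: x = (E-mu)*eV/(kB*T) = 0.2958*1.602e-19/(1.381e-23*1052.1) = 3.261
Step 3: exp(x) = 26.09
Step 4: n = 1/(exp(x)-1) = 0.03986

0.03986


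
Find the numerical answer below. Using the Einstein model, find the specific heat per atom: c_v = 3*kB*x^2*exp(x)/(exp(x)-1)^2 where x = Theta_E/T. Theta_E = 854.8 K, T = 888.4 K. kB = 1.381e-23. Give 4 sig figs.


Step 1: x = Theta_E/T = 854.8/888.4 = 0.9622
Step 2: x^2 = 0.9258
Step 3: exp(x) = 2.617
Step 4: c_v = 3*1.381e-23*0.9258*2.617/(2.617-1)^2 = 3.838e-23

3.838e-23


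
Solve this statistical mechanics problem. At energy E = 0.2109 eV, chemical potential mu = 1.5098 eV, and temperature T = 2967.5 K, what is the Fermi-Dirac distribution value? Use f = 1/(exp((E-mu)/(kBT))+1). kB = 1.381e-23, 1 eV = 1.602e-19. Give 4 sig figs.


Step 1: (E - mu) = 0.2109 - 1.5098 = -1.299 eV
Step 2: Convert: (E-mu)*eV = -2.081e-19 J
Step 3: x = (E-mu)*eV/(kB*T) = -5.078
Step 4: f = 1/(exp(-5.078)+1) = 0.9938

0.9938


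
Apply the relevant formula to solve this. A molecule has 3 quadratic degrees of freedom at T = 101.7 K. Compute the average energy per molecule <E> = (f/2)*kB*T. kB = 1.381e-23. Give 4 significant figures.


Step 1: f/2 = 3/2 = 1.5
Step 2: kB*T = 1.381e-23 * 101.7 = 1.404e-21
Step 3: <E> = 1.5 * 1.404e-21 = 2.107e-21 J

2.107e-21


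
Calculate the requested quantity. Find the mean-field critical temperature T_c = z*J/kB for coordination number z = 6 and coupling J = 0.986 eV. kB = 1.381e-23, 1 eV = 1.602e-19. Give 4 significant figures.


Step 1: z*J = 6*0.986 = 5.916 eV
Step 2: Convert to Joules: 5.916*1.602e-19 = 9.477e-19 J
Step 3: T_c = 9.477e-19 / 1.381e-23 = 6.863e+04 K

6.863e+04


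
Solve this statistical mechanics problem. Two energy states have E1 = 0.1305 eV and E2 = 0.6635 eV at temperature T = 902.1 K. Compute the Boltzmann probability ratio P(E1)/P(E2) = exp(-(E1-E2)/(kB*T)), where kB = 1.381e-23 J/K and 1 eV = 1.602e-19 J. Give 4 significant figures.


Step 1: Compute energy difference dE = E1 - E2 = 0.1305 - 0.6635 = -0.533 eV
Step 2: Convert to Joules: dE_J = -0.533 * 1.602e-19 = -8.539e-20 J
Step 3: Compute exponent = -dE_J / (kB * T) = -(-8.539e-20) / (1.381e-23 * 902.1) = 6.854
Step 4: P(E1)/P(E2) = exp(6.854) = 947.6

947.6


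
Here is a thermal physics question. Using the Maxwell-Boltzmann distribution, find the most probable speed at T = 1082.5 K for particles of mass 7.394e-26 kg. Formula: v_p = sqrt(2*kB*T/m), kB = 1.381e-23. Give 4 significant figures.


Step 1: Numerator = 2*kB*T = 2*1.381e-23*1082.5 = 2.99e-20
Step 2: Ratio = 2.99e-20 / 7.394e-26 = 4.044e+05
Step 3: v_p = sqrt(4.044e+05) = 635.9 m/s

635.9


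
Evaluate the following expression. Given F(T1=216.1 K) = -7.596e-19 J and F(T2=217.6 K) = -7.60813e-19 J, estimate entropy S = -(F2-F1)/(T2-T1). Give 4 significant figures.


Step 1: dF = F2 - F1 = -7.60813e-19 - (-7.596e-19) = -1.213e-21 J
Step 2: dT = T2 - T1 = 217.6 - 216.1 = 1.5 K
Step 3: S = -dF/dT = -(-1.213e-21)/1.5 = 8.087e-22 J/K

8.087e-22


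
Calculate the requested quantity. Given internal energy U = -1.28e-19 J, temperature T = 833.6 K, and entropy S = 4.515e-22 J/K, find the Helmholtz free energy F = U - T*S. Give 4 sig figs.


Step 1: T*S = 833.6 * 4.515e-22 = 3.764e-19 J
Step 2: F = U - T*S = -1.28e-19 - 3.764e-19
Step 3: F = -5.044e-19 J

-5.044e-19


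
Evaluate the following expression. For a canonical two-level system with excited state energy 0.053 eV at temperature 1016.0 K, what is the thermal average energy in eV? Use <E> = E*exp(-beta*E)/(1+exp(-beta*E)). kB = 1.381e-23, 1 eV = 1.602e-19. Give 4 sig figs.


Step 1: beta*E = 0.053*1.602e-19/(1.381e-23*1016.0) = 0.6051
Step 2: exp(-beta*E) = 0.546
Step 3: <E> = 0.053*0.546/(1+0.546) = 0.01872 eV

0.01872


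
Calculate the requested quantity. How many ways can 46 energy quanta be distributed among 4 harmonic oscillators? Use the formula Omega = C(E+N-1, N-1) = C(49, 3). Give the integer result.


Step 1: Use binomial coefficient C(49, 3)
Step 2: Numerator = 49! / 46!
Step 3: Denominator = 3!
Step 4: Omega = 18424

18424


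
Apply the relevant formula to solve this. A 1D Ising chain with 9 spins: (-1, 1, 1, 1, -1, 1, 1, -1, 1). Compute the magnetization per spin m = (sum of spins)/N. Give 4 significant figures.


Step 1: Count up spins (+1): 6, down spins (-1): 3
Step 2: Total magnetization M = 6 - 3 = 3
Step 3: m = M/N = 3/9 = 0.3333

0.3333


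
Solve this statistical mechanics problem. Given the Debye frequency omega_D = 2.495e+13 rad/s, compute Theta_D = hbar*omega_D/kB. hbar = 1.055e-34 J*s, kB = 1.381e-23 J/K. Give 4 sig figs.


Step 1: hbar*omega_D = 1.055e-34 * 2.495e+13 = 2.632e-21 J
Step 2: Theta_D = 2.632e-21 / 1.381e-23
Step 3: Theta_D = 190.6 K

190.6


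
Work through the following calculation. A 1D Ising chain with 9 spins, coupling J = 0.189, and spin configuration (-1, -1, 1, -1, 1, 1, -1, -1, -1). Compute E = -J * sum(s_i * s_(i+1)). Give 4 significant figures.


Step 1: Nearest-neighbor products: 1, -1, -1, -1, 1, -1, 1, 1
Step 2: Sum of products = 0
Step 3: E = -0.189 * 0 = 0

0


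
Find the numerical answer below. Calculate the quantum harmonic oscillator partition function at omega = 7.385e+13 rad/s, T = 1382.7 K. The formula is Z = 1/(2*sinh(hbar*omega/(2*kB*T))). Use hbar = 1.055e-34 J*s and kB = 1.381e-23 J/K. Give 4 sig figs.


Step 1: Compute x = hbar*omega/(kB*T) = 1.055e-34*7.385e+13/(1.381e-23*1382.7) = 0.408
Step 2: x/2 = 0.204
Step 3: sinh(x/2) = 0.2054
Step 4: Z = 1/(2*0.2054) = 2.434

2.434


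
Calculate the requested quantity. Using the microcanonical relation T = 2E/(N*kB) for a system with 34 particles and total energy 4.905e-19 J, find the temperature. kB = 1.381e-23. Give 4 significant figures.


Step 1: Numerator = 2*E = 2*4.905e-19 = 9.81e-19 J
Step 2: Denominator = N*kB = 34*1.381e-23 = 4.695e-22
Step 3: T = 9.81e-19 / 4.695e-22 = 2089 K

2089


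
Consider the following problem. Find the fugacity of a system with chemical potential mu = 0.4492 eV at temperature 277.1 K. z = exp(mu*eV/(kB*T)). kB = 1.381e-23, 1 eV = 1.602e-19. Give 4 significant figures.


Step 1: Convert mu to Joules: 0.4492*1.602e-19 = 7.196e-20 J
Step 2: kB*T = 1.381e-23*277.1 = 3.827e-21 J
Step 3: mu/(kB*T) = 18.8
Step 4: z = exp(18.8) = 1.469e+08

1.469e+08


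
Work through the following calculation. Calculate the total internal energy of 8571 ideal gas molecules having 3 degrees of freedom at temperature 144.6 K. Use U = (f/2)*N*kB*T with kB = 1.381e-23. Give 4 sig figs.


Step 1: f/2 = 3/2 = 1.5
Step 2: N*kB*T = 8571*1.381e-23*144.6 = 1.712e-17
Step 3: U = 1.5 * 1.712e-17 = 2.567e-17 J

2.567e-17


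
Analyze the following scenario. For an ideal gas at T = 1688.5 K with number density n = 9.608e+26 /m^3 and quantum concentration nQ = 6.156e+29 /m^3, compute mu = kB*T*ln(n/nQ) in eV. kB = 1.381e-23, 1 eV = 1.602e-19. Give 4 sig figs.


Step 1: n/nQ = 9.608e+26/6.156e+29 = 0.001561
Step 2: ln(n/nQ) = -6.463
Step 3: mu = kB*T*ln(n/nQ) = 2.332e-20*-6.463 = -1.507e-19 J
Step 4: Convert to eV: -1.507e-19/1.602e-19 = -0.9407 eV

-0.9407


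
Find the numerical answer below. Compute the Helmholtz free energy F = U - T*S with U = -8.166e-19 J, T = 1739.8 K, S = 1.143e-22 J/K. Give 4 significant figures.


Step 1: T*S = 1739.8 * 1.143e-22 = 1.989e-19 J
Step 2: F = U - T*S = -8.166e-19 - 1.989e-19
Step 3: F = -1.015e-18 J

-1.015e-18


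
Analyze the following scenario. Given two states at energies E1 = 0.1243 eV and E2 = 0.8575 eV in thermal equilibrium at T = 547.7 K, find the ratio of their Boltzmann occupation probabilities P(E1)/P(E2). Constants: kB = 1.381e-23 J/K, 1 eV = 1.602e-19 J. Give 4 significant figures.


Step 1: Compute energy difference dE = E1 - E2 = 0.1243 - 0.8575 = -0.7332 eV
Step 2: Convert to Joules: dE_J = -0.7332 * 1.602e-19 = -1.175e-19 J
Step 3: Compute exponent = -dE_J / (kB * T) = -(-1.175e-19) / (1.381e-23 * 547.7) = 15.53
Step 4: P(E1)/P(E2) = exp(15.53) = 5.549e+06

5.549e+06


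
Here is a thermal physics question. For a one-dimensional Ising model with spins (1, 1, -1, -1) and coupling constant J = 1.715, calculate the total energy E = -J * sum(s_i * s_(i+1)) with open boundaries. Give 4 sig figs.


Step 1: Nearest-neighbor products: 1, -1, 1
Step 2: Sum of products = 1
Step 3: E = -1.715 * 1 = -1.715

-1.715


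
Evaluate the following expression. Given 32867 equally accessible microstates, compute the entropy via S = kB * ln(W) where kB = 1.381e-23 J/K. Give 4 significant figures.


Step 1: ln(W) = ln(32867) = 10.4
Step 2: S = kB * ln(W) = 1.381e-23 * 10.4
Step 3: S = 1.436e-22 J/K

1.436e-22


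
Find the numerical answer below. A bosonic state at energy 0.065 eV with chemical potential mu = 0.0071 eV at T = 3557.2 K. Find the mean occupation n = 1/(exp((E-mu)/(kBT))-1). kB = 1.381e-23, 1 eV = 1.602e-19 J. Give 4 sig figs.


Step 1: (E - mu) = 0.0579 eV
Step 2: x = (E-mu)*eV/(kB*T) = 0.0579*1.602e-19/(1.381e-23*3557.2) = 0.1888
Step 3: exp(x) = 1.208
Step 4: n = 1/(exp(x)-1) = 4.812

4.812


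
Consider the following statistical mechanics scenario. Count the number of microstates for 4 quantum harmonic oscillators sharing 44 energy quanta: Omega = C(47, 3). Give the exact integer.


Step 1: Use binomial coefficient C(47, 3)
Step 2: Numerator = 47! / 44!
Step 3: Denominator = 3!
Step 4: Omega = 16215

16215


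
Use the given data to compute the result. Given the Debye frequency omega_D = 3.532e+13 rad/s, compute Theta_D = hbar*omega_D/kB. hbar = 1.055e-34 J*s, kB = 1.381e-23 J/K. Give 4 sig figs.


Step 1: hbar*omega_D = 1.055e-34 * 3.532e+13 = 3.726e-21 J
Step 2: Theta_D = 3.726e-21 / 1.381e-23
Step 3: Theta_D = 269.8 K

269.8


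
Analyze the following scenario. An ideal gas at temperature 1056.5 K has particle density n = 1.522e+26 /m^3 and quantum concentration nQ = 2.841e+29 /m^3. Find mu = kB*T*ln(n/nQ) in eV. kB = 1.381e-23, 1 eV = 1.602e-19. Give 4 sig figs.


Step 1: n/nQ = 1.522e+26/2.841e+29 = 0.0005357
Step 2: ln(n/nQ) = -7.532
Step 3: mu = kB*T*ln(n/nQ) = 1.459e-20*-7.532 = -1.099e-19 J
Step 4: Convert to eV: -1.099e-19/1.602e-19 = -0.686 eV

-0.686


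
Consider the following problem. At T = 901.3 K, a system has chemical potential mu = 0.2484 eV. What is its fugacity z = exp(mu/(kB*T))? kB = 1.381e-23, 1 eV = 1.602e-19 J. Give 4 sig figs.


Step 1: Convert mu to Joules: 0.2484*1.602e-19 = 3.979e-20 J
Step 2: kB*T = 1.381e-23*901.3 = 1.245e-20 J
Step 3: mu/(kB*T) = 3.197
Step 4: z = exp(3.197) = 24.46

24.46


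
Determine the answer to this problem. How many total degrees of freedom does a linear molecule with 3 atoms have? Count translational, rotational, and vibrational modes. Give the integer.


Step 1: Translational DOF = 3
Step 2: Rotational DOF (linear) = 2
Step 3: Vibrational DOF = 3*3 - 5 = 4
Step 4: Total = 3 + 2 + 4 = 9

9


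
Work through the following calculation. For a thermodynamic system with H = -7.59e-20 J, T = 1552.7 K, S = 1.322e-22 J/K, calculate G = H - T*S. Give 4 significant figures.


Step 1: T*S = 1552.7 * 1.322e-22 = 2.053e-19 J
Step 2: G = H - T*S = -7.59e-20 - 2.053e-19
Step 3: G = -2.812e-19 J

-2.812e-19


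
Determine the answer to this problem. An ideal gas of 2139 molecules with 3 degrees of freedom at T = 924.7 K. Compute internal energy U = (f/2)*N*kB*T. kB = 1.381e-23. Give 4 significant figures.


Step 1: f/2 = 3/2 = 1.5
Step 2: N*kB*T = 2139*1.381e-23*924.7 = 2.732e-17
Step 3: U = 1.5 * 2.732e-17 = 4.097e-17 J

4.097e-17


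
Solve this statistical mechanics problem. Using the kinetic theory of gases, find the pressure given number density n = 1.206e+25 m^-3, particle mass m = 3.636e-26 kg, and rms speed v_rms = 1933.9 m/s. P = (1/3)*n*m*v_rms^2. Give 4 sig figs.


Step 1: v_rms^2 = 1933.9^2 = 3.74e+06
Step 2: n*m = 1.206e+25*3.636e-26 = 0.4385
Step 3: P = (1/3)*0.4385*3.74e+06 = 5.467e+05 Pa

5.467e+05


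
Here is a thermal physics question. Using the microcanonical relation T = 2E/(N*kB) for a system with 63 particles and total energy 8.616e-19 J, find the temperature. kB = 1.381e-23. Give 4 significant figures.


Step 1: Numerator = 2*E = 2*8.616e-19 = 1.723e-18 J
Step 2: Denominator = N*kB = 63*1.381e-23 = 8.7e-22
Step 3: T = 1.723e-18 / 8.7e-22 = 1981 K

1981


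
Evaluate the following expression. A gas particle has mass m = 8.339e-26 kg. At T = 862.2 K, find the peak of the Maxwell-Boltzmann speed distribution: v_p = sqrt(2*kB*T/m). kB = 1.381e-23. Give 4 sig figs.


Step 1: Numerator = 2*kB*T = 2*1.381e-23*862.2 = 2.381e-20
Step 2: Ratio = 2.381e-20 / 8.339e-26 = 2.856e+05
Step 3: v_p = sqrt(2.856e+05) = 534.4 m/s

534.4


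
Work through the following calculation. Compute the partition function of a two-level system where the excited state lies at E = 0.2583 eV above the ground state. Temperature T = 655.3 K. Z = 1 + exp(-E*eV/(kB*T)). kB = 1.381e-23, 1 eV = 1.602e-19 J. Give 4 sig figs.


Step 1: Compute beta*E = E*eV/(kB*T) = 0.2583*1.602e-19/(1.381e-23*655.3) = 4.572
Step 2: exp(-beta*E) = exp(-4.572) = 0.01033
Step 3: Z = 1 + 0.01033 = 1.01

1.01


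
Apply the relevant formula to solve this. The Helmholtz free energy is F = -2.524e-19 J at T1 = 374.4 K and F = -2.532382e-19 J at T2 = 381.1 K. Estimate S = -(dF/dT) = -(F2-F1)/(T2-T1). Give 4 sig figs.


Step 1: dF = F2 - F1 = -2.532382e-19 - (-2.524e-19) = -8.382e-22 J
Step 2: dT = T2 - T1 = 381.1 - 374.4 = 6.7 K
Step 3: S = -dF/dT = -(-8.382e-22)/6.7 = 1.251e-22 J/K

1.251e-22


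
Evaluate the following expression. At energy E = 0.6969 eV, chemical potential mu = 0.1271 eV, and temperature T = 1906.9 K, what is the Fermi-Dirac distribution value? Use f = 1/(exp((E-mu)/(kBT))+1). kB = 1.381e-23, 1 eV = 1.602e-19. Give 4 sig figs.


Step 1: (E - mu) = 0.6969 - 0.1271 = 0.5698 eV
Step 2: Convert: (E-mu)*eV = 9.128e-20 J
Step 3: x = (E-mu)*eV/(kB*T) = 3.466
Step 4: f = 1/(exp(3.466)+1) = 0.03029

0.03029


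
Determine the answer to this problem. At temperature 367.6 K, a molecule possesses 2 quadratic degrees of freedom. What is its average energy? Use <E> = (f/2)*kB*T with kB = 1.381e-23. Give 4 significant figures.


Step 1: f/2 = 2/2 = 1
Step 2: kB*T = 1.381e-23 * 367.6 = 5.077e-21
Step 3: <E> = 1 * 5.077e-21 = 5.077e-21 J

5.077e-21


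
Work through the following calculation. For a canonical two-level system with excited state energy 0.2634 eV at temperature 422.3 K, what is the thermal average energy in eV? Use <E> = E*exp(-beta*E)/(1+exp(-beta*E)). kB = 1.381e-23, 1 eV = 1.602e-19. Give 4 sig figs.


Step 1: beta*E = 0.2634*1.602e-19/(1.381e-23*422.3) = 7.235
Step 2: exp(-beta*E) = 0.0007206
Step 3: <E> = 0.2634*0.0007206/(1+0.0007206) = 0.0001897 eV

0.0001897


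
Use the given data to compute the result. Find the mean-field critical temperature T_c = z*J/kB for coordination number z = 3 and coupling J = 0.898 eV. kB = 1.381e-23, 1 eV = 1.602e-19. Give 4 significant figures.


Step 1: z*J = 3*0.898 = 2.694 eV
Step 2: Convert to Joules: 2.694*1.602e-19 = 4.316e-19 J
Step 3: T_c = 4.316e-19 / 1.381e-23 = 3.125e+04 K

3.125e+04


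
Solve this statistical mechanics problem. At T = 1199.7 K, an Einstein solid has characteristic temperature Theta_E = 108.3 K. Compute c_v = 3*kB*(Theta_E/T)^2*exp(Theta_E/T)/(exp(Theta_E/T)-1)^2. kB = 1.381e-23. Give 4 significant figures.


Step 1: x = Theta_E/T = 108.3/1199.7 = 0.09027
Step 2: x^2 = 0.008149
Step 3: exp(x) = 1.094
Step 4: c_v = 3*1.381e-23*0.008149*1.094/(1.094-1)^2 = 4.14e-23

4.14e-23


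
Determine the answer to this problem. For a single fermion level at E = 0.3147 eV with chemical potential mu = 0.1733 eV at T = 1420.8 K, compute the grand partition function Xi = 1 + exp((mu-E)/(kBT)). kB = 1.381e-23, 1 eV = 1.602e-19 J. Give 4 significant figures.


Step 1: (mu - E) = 0.1733 - 0.3147 = -0.1414 eV
Step 2: x = (mu-E)*eV/(kB*T) = -0.1414*1.602e-19/(1.381e-23*1420.8) = -1.154
Step 3: exp(x) = 0.3152
Step 4: Xi = 1 + 0.3152 = 1.315

1.315


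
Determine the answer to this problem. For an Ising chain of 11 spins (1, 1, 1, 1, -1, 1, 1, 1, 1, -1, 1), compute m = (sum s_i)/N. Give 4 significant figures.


Step 1: Count up spins (+1): 9, down spins (-1): 2
Step 2: Total magnetization M = 9 - 2 = 7
Step 3: m = M/N = 7/11 = 0.6364

0.6364


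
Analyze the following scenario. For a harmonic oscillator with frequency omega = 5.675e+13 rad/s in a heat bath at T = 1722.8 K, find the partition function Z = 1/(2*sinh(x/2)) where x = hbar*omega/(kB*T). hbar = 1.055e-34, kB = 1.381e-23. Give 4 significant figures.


Step 1: Compute x = hbar*omega/(kB*T) = 1.055e-34*5.675e+13/(1.381e-23*1722.8) = 0.2516
Step 2: x/2 = 0.1258
Step 3: sinh(x/2) = 0.1262
Step 4: Z = 1/(2*0.1262) = 3.963

3.963


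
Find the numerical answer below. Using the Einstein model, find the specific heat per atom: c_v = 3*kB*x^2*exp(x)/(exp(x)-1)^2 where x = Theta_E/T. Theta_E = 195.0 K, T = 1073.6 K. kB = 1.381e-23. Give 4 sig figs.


Step 1: x = Theta_E/T = 195.0/1073.6 = 0.1816
Step 2: x^2 = 0.03299
Step 3: exp(x) = 1.199
Step 4: c_v = 3*1.381e-23*0.03299*1.199/(1.199-1)^2 = 4.132e-23

4.132e-23


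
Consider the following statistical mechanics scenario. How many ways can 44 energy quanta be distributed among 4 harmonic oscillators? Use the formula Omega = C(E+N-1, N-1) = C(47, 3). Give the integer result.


Step 1: Use binomial coefficient C(47, 3)
Step 2: Numerator = 47! / 44!
Step 3: Denominator = 3!
Step 4: Omega = 16215

16215


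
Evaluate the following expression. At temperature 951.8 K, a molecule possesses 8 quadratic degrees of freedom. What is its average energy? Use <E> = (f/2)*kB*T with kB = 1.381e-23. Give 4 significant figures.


Step 1: f/2 = 8/2 = 4
Step 2: kB*T = 1.381e-23 * 951.8 = 1.314e-20
Step 3: <E> = 4 * 1.314e-20 = 5.258e-20 J

5.258e-20


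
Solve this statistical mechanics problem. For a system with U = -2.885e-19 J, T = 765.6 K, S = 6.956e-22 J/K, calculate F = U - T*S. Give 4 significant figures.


Step 1: T*S = 765.6 * 6.956e-22 = 5.326e-19 J
Step 2: F = U - T*S = -2.885e-19 - 5.326e-19
Step 3: F = -8.211e-19 J

-8.211e-19


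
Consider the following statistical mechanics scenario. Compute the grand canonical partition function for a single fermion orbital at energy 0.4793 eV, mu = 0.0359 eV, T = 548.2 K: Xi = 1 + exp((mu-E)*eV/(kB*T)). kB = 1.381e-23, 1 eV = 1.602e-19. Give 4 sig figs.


Step 1: (mu - E) = 0.0359 - 0.4793 = -0.4434 eV
Step 2: x = (mu-E)*eV/(kB*T) = -0.4434*1.602e-19/(1.381e-23*548.2) = -9.383
Step 3: exp(x) = 8.417e-05
Step 4: Xi = 1 + 8.417e-05 = 1

1


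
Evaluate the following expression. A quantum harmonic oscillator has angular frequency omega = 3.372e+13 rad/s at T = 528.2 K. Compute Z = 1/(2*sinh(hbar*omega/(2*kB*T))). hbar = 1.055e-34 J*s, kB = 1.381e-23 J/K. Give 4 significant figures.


Step 1: Compute x = hbar*omega/(kB*T) = 1.055e-34*3.372e+13/(1.381e-23*528.2) = 0.4877
Step 2: x/2 = 0.2438
Step 3: sinh(x/2) = 0.2463
Step 4: Z = 1/(2*0.2463) = 2.03

2.03


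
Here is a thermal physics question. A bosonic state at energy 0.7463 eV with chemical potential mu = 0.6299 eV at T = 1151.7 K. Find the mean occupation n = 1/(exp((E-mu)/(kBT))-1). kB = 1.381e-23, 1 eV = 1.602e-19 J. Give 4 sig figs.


Step 1: (E - mu) = 0.1164 eV
Step 2: x = (E-mu)*eV/(kB*T) = 0.1164*1.602e-19/(1.381e-23*1151.7) = 1.172
Step 3: exp(x) = 3.23
Step 4: n = 1/(exp(x)-1) = 0.4485

0.4485


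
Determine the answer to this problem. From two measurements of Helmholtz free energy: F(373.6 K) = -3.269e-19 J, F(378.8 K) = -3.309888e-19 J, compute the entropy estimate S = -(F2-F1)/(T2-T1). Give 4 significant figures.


Step 1: dF = F2 - F1 = -3.309888e-19 - (-3.269e-19) = -4.0888e-21 J
Step 2: dT = T2 - T1 = 378.8 - 373.6 = 5.2 K
Step 3: S = -dF/dT = -(-4.0888e-21)/5.2 = 7.863e-22 J/K

7.863e-22


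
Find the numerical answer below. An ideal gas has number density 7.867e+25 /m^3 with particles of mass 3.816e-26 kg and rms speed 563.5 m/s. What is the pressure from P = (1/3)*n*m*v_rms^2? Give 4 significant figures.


Step 1: v_rms^2 = 563.5^2 = 3.175e+05
Step 2: n*m = 7.867e+25*3.816e-26 = 3.002
Step 3: P = (1/3)*3.002*3.175e+05 = 3.177e+05 Pa

3.177e+05


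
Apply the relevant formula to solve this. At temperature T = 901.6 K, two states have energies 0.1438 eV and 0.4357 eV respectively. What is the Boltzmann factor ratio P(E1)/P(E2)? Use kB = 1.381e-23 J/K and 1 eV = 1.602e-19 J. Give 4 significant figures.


Step 1: Compute energy difference dE = E1 - E2 = 0.1438 - 0.4357 = -0.2919 eV
Step 2: Convert to Joules: dE_J = -0.2919 * 1.602e-19 = -4.676e-20 J
Step 3: Compute exponent = -dE_J / (kB * T) = -(-4.676e-20) / (1.381e-23 * 901.6) = 3.756
Step 4: P(E1)/P(E2) = exp(3.756) = 42.76

42.76


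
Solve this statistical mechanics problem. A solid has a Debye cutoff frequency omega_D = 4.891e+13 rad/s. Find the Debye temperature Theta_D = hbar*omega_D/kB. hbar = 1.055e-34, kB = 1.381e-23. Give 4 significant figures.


Step 1: hbar*omega_D = 1.055e-34 * 4.891e+13 = 5.16e-21 J
Step 2: Theta_D = 5.16e-21 / 1.381e-23
Step 3: Theta_D = 373.6 K

373.6


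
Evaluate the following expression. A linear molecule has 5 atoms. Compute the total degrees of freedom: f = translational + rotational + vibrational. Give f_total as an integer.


Step 1: Translational DOF = 3
Step 2: Rotational DOF (linear) = 2
Step 3: Vibrational DOF = 3*5 - 5 = 10
Step 4: Total = 3 + 2 + 10 = 15

15


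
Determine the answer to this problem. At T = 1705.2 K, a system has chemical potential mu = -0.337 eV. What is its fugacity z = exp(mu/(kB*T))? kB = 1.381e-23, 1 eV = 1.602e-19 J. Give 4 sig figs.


Step 1: Convert mu to Joules: -0.337*1.602e-19 = -5.399e-20 J
Step 2: kB*T = 1.381e-23*1705.2 = 2.355e-20 J
Step 3: mu/(kB*T) = -2.293
Step 4: z = exp(-2.293) = 0.101

0.101


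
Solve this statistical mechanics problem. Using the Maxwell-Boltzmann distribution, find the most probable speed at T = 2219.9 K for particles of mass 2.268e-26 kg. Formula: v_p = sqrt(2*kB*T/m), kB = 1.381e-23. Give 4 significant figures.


Step 1: Numerator = 2*kB*T = 2*1.381e-23*2219.9 = 6.131e-20
Step 2: Ratio = 6.131e-20 / 2.268e-26 = 2.703e+06
Step 3: v_p = sqrt(2.703e+06) = 1644 m/s

1644


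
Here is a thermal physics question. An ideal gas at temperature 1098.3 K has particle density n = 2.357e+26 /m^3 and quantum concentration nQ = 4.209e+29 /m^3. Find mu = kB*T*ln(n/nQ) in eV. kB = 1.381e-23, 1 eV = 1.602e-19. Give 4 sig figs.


Step 1: n/nQ = 2.357e+26/4.209e+29 = 0.00056
Step 2: ln(n/nQ) = -7.488
Step 3: mu = kB*T*ln(n/nQ) = 1.517e-20*-7.488 = -1.136e-19 J
Step 4: Convert to eV: -1.136e-19/1.602e-19 = -0.7089 eV

-0.7089


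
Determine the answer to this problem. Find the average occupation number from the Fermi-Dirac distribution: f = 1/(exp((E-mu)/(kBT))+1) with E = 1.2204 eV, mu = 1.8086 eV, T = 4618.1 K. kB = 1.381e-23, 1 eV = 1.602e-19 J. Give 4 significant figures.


Step 1: (E - mu) = 1.2204 - 1.8086 = -0.5882 eV
Step 2: Convert: (E-mu)*eV = -9.423e-20 J
Step 3: x = (E-mu)*eV/(kB*T) = -1.478
Step 4: f = 1/(exp(-1.478)+1) = 0.8142

0.8142


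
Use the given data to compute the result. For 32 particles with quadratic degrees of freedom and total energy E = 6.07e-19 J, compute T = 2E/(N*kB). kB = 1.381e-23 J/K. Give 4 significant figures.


Step 1: Numerator = 2*E = 2*6.07e-19 = 1.214e-18 J
Step 2: Denominator = N*kB = 32*1.381e-23 = 4.419e-22
Step 3: T = 1.214e-18 / 4.419e-22 = 2747 K

2747


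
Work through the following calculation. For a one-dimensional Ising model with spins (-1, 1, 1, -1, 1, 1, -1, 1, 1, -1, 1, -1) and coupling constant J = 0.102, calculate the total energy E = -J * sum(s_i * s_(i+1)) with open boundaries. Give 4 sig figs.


Step 1: Nearest-neighbor products: -1, 1, -1, -1, 1, -1, -1, 1, -1, -1, -1
Step 2: Sum of products = -5
Step 3: E = -0.102 * -5 = 0.51

0.51
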